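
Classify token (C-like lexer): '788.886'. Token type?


Pattern: digits with a decimal point
Type: FLOAT_LITERAL


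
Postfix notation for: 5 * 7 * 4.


Left to right (same or higher precedence on left)
Postfix: 5 7 * 4 *


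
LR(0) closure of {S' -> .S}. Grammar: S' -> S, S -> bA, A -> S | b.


Start: S' -> .S
For each item with dot before a nonterminal B, add B -> .γ for every B-production
Closure: [S' -> .S, S -> .bA]


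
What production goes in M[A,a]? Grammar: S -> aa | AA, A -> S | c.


For [A, a]: 'a' ∈ FIRST(S)
Entry: A -> S


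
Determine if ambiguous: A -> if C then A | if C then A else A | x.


dangling else: 'if C then if C then x else x' parses two ways
Ambiguous


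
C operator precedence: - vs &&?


'-' is additive (level 9); '&&' is logical AND (level 2)
Higher level binds tighter
'-' has higher precedence than '&&'


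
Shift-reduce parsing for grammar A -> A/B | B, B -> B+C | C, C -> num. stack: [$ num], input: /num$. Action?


'num' on top is the handle for C -> num
Action: reduce (C -> num)


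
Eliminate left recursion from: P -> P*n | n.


Left-recursive alternatives: P*n; non-recursive: n
Introduce P': P -> nP', P' -> *nP' | ε


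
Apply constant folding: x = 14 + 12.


14 + 12 = 26 at compile time
Optimized: x = 26


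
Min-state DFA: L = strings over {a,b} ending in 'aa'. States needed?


Track the longest suffix of input matching a prefix of 'aa': 3 classes (prefixes of length 0..2)
Minimal DFA: 3 states


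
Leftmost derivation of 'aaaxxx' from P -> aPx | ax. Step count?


Derivation: P => aPx => aaPxx => aaaxxx
Steps: 3


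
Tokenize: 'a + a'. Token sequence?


Scan left to right, longest-match per lexeme
Tokens: ID(a), OP(+), ID(a)


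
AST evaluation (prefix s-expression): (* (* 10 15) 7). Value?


Evaluate inner: (* 10 15) = 150
Evaluate root: (* 150 7) = 1050
Result: 1050


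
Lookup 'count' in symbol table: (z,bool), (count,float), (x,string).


Lookup 'count' → type float


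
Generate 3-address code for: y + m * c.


Break into single-operator statements:
t1 = m * c
t2 = y + t1


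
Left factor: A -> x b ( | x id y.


Common prefix: 'x'
Factored: A -> x A', A' -> b ( | id y


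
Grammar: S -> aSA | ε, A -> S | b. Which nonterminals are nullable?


A nonterminal is nullable iff some alternative derives ε (directly, or every symbol in it is nullable)
Nullable: {A, S}


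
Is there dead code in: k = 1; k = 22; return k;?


first assignment to k is overwritten before any read
Dead: 'k = 1'


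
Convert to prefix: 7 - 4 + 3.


left-to-right (same/higher precedence on left): tree is (+ (- 7 4) 3)
Prefix: + - 7 4 3


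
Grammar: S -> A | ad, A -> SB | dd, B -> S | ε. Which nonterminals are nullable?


A nonterminal is nullable iff some alternative derives ε (directly, or every symbol in it is nullable)
Nullable: {B}


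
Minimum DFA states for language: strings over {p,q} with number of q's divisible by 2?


Track (count of q) mod 2: states 0..1, accept at 0
Minimal DFA: 2 states


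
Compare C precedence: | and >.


'>' is relational (level 7); '|' is bitwise OR (level 3)
Higher level binds tighter
'>' has higher precedence than '|'


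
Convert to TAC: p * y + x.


Break into single-operator statements:
t1 = p * y
t2 = t1 + x


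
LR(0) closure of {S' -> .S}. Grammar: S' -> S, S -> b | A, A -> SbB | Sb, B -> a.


Start: S' -> .S
For each item with dot before a nonterminal B, add B -> .γ for every B-production
Closure: [S' -> .S, S -> .b, S -> .A, A -> .SbB, A -> .Sb]


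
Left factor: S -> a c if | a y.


Common prefix: 'a'
Factored: S -> a S', S' -> c if | y


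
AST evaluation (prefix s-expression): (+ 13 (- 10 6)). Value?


Evaluate inner: (- 10 6) = 4
Evaluate root: (+ 13 4) = 17
Result: 17


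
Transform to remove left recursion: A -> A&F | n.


Left-recursive alternatives: A&F; non-recursive: n
Introduce A': A -> nA', A' -> &FA' | ε


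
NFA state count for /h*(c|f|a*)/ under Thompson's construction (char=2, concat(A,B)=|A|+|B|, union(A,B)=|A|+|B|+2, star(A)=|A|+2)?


Syntax tree has 4 char leaf(s), 2 union(s), 2 star(s)
chars contribute 4×2 = 8; each union adds +2; each star adds +2
Total: 8 + 4 + 4 = 16 states


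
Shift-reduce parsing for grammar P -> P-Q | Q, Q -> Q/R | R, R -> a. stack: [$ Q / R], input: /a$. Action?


handle 'Q/R' on top
Action: reduce (Q -> Q/R)


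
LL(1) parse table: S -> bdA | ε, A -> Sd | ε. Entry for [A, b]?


For [A, b]: 'b' ∈ FIRST(Sd)
Entry: A -> Sd


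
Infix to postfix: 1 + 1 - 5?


Left to right (same or higher precedence on left)
Postfix: 1 1 + 5 -


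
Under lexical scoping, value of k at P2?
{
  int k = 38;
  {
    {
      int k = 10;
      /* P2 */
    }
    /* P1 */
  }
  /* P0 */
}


k declared in the same block as P2
k = 10


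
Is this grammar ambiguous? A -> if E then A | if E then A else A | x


dangling else: 'if E then if E then x else x' parses two ways
Ambiguous


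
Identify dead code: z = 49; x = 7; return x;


z is assigned but never read
Dead: 'z = 49'


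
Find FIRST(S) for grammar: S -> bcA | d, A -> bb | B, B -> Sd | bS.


Per alternative of S: FIRST(bcA) = {b}; FIRST(d) = {d}
FIRST(S) = {b, d}


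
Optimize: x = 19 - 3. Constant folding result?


19 - 3 = 16 at compile time
Optimized: x = 16


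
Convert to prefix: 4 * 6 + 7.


left-to-right (same/higher precedence on left): tree is (+ (* 4 6) 7)
Prefix: + * 4 6 7


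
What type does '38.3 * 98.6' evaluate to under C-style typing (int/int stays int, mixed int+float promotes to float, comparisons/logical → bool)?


Operand types: float * float
Rule: mixed int/float promotes to float; int/int stays int
Result type: float


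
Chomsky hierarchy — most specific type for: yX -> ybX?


LHS has context (more than one symbol) and |LHS| ≤ |RHS|
Classification: Type 1 (Context-Sensitive)


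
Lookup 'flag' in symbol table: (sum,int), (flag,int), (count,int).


Lookup 'flag' → type int


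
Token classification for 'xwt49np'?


Pattern: letter/underscore followed by alphanumerics, not a keyword
Type: IDENTIFIER


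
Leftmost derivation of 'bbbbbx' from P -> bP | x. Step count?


Derivation: P => bP => bbP => bbbP => bbbbP => bbbbbP => bbbbbx
Steps: 6


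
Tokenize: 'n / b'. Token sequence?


Scan left to right, longest-match per lexeme
Tokens: ID(n), OP(/), ID(b)


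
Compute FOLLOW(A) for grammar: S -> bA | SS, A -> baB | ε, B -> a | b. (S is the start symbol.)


$ ∈ FOLLOW(S). For each A -> αBβ: add FIRST(β)\{ε} to FOLLOW(B); if β nullable, add FOLLOW(A).
FOLLOW(A) = {$, b}


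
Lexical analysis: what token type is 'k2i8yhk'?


Pattern: letter/underscore followed by alphanumerics, not a keyword
Type: IDENTIFIER


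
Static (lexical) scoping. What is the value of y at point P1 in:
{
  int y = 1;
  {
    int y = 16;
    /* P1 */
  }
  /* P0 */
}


y declared in the same block as P1
y = 16


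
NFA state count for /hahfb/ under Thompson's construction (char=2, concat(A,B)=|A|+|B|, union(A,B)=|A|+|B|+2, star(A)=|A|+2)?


Syntax tree has 5 char leaf(s), 0 union(s), 0 star(s)
chars contribute 5×2 = 10; each union adds +2; each star adds +2
Total: 10 + 0 + 0 = 10 states


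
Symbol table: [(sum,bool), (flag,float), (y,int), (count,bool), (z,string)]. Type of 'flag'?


Lookup 'flag' → type float


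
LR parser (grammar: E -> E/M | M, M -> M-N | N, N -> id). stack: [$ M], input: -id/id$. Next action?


shift '-' to continue M -> M-N
Action: shift


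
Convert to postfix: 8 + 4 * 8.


* has higher precedence, evaluate 4*8 first
Postfix: 8 4 8 * +


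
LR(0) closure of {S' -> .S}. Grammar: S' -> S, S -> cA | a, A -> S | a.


Start: S' -> .S
For each item with dot before a nonterminal B, add B -> .γ for every B-production
Closure: [S' -> .S, S -> .cA, S -> .a]


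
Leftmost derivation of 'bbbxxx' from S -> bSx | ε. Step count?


Derivation: S => bSx => bbSxx => bbbSxxx => bbbxxx
Steps: 4


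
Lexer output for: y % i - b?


Scan left to right, longest-match per lexeme
Tokens: ID(y), OP(%), ID(i), OP(-), ID(b)


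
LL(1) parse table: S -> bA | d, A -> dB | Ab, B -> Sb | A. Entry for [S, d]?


For [S, d]: 'd' ∈ FIRST(d)
Entry: S -> d


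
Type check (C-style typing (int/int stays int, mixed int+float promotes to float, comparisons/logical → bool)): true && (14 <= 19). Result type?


Operand types: bool && bool
Rule: logical operators take bool operands and yield bool
Result type: bool


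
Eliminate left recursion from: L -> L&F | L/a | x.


Left-recursive alternatives: L&F, L/a; non-recursive: x
Introduce L': L -> xL', L' -> &FL' | /aL' | ε


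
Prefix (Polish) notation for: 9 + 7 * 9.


'*' binds tighter: tree is (+ 9 (* 7 9))
Prefix: + 9 * 7 9


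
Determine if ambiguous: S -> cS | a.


right-linear, alternatives start with distinct terminals 'c' vs 'a': unique leftmost derivation
Unambiguous


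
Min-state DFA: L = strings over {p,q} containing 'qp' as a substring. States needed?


KMP-style automaton: 2 progress states + 1 absorbing accept = 3
Minimal DFA: 3 states


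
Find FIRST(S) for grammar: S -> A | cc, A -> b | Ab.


Per alternative of S: FIRST(A) = {b}; FIRST(cc) = {c}
FIRST(S) = {b, c}


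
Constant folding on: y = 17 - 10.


17 - 10 = 7 at compile time
Optimized: y = 7


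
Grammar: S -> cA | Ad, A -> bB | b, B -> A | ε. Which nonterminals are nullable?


A nonterminal is nullable iff some alternative derives ε (directly, or every symbol in it is nullable)
Nullable: {B}


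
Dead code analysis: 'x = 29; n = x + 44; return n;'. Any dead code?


x is read by n's definition; n is returned
No dead code


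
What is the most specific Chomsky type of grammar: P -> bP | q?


Right-linear: every RHS is a terminal or a terminal followed by one nonterminal
Classification: Type 3 (Regular)


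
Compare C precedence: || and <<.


'<<' is shift (level 8); '||' is logical OR (level 1)
Higher level binds tighter
'<<' has higher precedence than '||'


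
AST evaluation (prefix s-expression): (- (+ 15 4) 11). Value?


Evaluate inner: (+ 15 4) = 19
Evaluate root: (- 19 11) = 8
Result: 8


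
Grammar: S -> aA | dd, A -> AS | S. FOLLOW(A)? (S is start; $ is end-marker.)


$ ∈ FOLLOW(S). For each A -> αBβ: add FIRST(β)\{ε} to FOLLOW(B); if β nullable, add FOLLOW(A).
FOLLOW(A) = {$, a, d}


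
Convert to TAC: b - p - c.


Break into single-operator statements:
t1 = b - p
t2 = t1 - c


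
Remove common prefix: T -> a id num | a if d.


Common prefix: 'a'
Factored: T -> a T', T' -> id num | if d


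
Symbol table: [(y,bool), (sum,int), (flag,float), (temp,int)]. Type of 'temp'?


Lookup 'temp' → type int


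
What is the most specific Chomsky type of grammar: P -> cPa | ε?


Single nonterminal LHS, but c^n a^n is not regular
Classification: Type 2 (Context-Free)


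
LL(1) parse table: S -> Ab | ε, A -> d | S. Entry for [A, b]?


For [A, b]: 'b' ∈ FIRST(S)
Entry: A -> S


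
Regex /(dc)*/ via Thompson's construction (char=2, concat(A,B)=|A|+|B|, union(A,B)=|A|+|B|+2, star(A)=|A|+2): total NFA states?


Syntax tree has 2 char leaf(s), 0 union(s), 1 star(s)
chars contribute 2×2 = 4; each union adds +2; each star adds +2
Total: 4 + 0 + 2 = 6 states


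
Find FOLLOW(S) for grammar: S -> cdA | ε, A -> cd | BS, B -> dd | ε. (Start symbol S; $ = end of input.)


$ ∈ FOLLOW(S). For each A -> αBβ: add FIRST(β)\{ε} to FOLLOW(B); if β nullable, add FOLLOW(A).
FOLLOW(S) = {$}


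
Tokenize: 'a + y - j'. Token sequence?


Scan left to right, longest-match per lexeme
Tokens: ID(a), OP(+), ID(y), OP(-), ID(j)


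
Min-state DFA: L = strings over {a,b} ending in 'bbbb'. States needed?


Track the longest suffix of input matching a prefix of 'bbbb': 5 classes (prefixes of length 0..4)
Minimal DFA: 5 states


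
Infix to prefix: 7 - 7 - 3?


left-to-right (same/higher precedence on left): tree is (- (- 7 7) 3)
Prefix: - - 7 7 3


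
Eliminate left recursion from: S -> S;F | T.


Left-recursive alternatives: S;F; non-recursive: T
Introduce S': S -> TS', S' -> ;FS' | ε


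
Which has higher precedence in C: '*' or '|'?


'*' is multiplicative (level 10); '|' is bitwise OR (level 3)
Higher level binds tighter
'*' has higher precedence than '|'


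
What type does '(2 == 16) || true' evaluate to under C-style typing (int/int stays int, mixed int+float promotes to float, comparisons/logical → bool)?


Operand types: bool || bool
Rule: logical operators take bool operands and yield bool
Result type: bool


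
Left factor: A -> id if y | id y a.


Common prefix: 'id'
Factored: A -> id A', A' -> if y | y a


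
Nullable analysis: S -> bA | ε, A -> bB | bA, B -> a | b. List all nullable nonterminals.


A nonterminal is nullable iff some alternative derives ε (directly, or every symbol in it is nullable)
Nullable: {S}


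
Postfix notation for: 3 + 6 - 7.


Left to right (same or higher precedence on left)
Postfix: 3 6 + 7 -


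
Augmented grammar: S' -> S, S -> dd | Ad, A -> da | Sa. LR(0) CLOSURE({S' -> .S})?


Start: S' -> .S
For each item with dot before a nonterminal B, add B -> .γ for every B-production
Closure: [S' -> .S, S -> .dd, S -> .Ad, A -> .da, A -> .Sa]


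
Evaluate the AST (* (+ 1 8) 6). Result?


Evaluate inner: (+ 1 8) = 9
Evaluate root: (* 9 6) = 54
Result: 54


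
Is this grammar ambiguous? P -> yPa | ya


balanced y^n…a^n: each string has a unique parse
Unambiguous


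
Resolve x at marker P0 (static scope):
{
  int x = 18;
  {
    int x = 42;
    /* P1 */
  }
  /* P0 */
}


x declared in the same block as P0
x = 18


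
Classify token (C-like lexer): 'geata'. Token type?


Pattern: letter/underscore followed by alphanumerics, not a keyword
Type: IDENTIFIER


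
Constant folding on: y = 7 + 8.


7 + 8 = 15 at compile time
Optimized: y = 15


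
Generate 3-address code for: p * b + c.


Break into single-operator statements:
t1 = p * b
t2 = t1 + c


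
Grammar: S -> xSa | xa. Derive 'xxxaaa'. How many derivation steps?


Derivation: S => xSa => xxSaa => xxxaaa
Steps: 3


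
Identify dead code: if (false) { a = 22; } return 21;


condition is constant false, so the whole block is unreachable
Dead: 'if (false) { a = 22; }'


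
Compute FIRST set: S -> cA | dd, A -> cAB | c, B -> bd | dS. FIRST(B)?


Per alternative of B: FIRST(bd) = {b}; FIRST(dS) = {d}
FIRST(B) = {b, d}


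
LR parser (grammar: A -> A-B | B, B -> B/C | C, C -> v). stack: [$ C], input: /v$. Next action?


'C' (not preceded by B/) is the handle for B -> C
Action: reduce (B -> C)


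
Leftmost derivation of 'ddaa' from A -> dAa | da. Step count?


Derivation: A => dAa => ddaa
Steps: 2


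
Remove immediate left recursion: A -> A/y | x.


Left-recursive alternatives: A/y; non-recursive: x
Introduce A': A -> xA', A' -> /yA' | ε


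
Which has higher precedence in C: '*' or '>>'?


'*' is multiplicative (level 10); '>>' is shift (level 8)
Higher level binds tighter
'*' has higher precedence than '>>'


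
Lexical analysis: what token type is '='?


Pattern: operator symbol
Type: OPERATOR


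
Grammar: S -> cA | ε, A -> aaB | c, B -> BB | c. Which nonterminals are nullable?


A nonterminal is nullable iff some alternative derives ε (directly, or every symbol in it is nullable)
Nullable: {S}


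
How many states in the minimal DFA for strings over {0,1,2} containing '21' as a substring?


KMP-style automaton: 2 progress states + 1 absorbing accept = 3
Minimal DFA: 3 states


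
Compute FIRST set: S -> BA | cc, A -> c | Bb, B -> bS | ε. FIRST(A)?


Per alternative of A: FIRST(c) = {c}; FIRST(Bb) = {b}
FIRST(A) = {b, c}


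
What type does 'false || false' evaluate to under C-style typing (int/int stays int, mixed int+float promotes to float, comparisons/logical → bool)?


Operand types: bool || bool
Rule: logical operators take bool operands and yield bool
Result type: bool


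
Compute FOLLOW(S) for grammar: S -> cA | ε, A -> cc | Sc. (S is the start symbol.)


$ ∈ FOLLOW(S). For each A -> αBβ: add FIRST(β)\{ε} to FOLLOW(B); if β nullable, add FOLLOW(A).
FOLLOW(S) = {$, c}


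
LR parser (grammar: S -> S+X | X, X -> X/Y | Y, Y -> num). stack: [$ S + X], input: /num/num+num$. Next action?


'/' can extend X; shift to build X -> X/Y
Action: shift


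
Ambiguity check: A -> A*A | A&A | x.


'x*x&x' has two parse trees (no precedence encoded between * and &)
Ambiguous


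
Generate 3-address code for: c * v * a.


Break into single-operator statements:
t1 = c * v
t2 = t1 * a


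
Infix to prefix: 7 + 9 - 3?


left-to-right (same/higher precedence on left): tree is (- (+ 7 9) 3)
Prefix: - + 7 9 3


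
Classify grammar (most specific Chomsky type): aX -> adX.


LHS has context (more than one symbol) and |LHS| ≤ |RHS|
Classification: Type 1 (Context-Sensitive)


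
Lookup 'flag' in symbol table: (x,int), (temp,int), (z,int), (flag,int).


Lookup 'flag' → type int


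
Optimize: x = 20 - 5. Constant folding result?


20 - 5 = 15 at compile time
Optimized: x = 15


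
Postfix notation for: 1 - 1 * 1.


* has higher precedence, evaluate 1*1 first
Postfix: 1 1 1 * -


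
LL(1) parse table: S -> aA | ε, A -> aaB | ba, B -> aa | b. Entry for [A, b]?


For [A, b]: 'b' ∈ FIRST(ba)
Entry: A -> ba


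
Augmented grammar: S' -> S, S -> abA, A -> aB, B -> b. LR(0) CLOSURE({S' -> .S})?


Start: S' -> .S
For each item with dot before a nonterminal B, add B -> .γ for every B-production
Closure: [S' -> .S, S -> .abA]


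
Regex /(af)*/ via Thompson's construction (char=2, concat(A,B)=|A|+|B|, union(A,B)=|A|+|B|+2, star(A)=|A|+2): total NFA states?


Syntax tree has 2 char leaf(s), 0 union(s), 1 star(s)
chars contribute 2×2 = 4; each union adds +2; each star adds +2
Total: 4 + 0 + 2 = 6 states


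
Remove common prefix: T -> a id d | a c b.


Common prefix: 'a'
Factored: T -> a T', T' -> id d | c b


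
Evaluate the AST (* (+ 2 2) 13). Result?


Evaluate inner: (+ 2 2) = 4
Evaluate root: (* 4 13) = 52
Result: 52


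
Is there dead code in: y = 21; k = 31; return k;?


y is assigned but never read
Dead: 'y = 21'


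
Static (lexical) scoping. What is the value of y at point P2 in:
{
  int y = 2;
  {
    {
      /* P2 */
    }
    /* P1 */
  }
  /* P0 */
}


P2's block does not declare y; resolves to the enclosing declaration at depth 0
y = 2


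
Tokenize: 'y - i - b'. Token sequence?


Scan left to right, longest-match per lexeme
Tokens: ID(y), OP(-), ID(i), OP(-), ID(b)


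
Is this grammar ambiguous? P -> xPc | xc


balanced x^n…c^n: each string has a unique parse
Unambiguous


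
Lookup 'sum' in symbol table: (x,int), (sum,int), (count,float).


Lookup 'sum' → type int


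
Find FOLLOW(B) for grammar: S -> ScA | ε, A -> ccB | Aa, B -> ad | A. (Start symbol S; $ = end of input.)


$ ∈ FOLLOW(S). For each A -> αBβ: add FIRST(β)\{ε} to FOLLOW(B); if β nullable, add FOLLOW(A).
FOLLOW(B) = {$, a, c}


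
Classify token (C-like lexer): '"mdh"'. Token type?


Pattern: double-quoted sequence
Type: STRING_LITERAL


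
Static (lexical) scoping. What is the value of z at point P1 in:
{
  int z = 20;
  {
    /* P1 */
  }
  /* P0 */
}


P1's block does not declare z; resolves to the enclosing declaration at depth 0
z = 20


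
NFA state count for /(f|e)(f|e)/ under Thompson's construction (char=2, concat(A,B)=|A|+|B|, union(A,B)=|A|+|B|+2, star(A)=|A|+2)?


Syntax tree has 4 char leaf(s), 2 union(s), 0 star(s)
chars contribute 4×2 = 8; each union adds +2; each star adds +2
Total: 8 + 4 + 0 = 12 states


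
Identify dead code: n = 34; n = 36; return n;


first assignment to n is overwritten before any read
Dead: 'n = 34'


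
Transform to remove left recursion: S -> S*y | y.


Left-recursive alternatives: S*y; non-recursive: y
Introduce S': S -> yS', S' -> *yS' | ε


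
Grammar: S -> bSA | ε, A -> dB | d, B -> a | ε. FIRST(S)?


Per alternative of S: FIRST(bSA) = {b}; FIRST(ε) = {ε}
FIRST(S) = {b, ε}


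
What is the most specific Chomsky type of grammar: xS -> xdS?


LHS has context (more than one symbol) and |LHS| ≤ |RHS|
Classification: Type 1 (Context-Sensitive)


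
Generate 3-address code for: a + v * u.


Break into single-operator statements:
t1 = v * u
t2 = a + t1


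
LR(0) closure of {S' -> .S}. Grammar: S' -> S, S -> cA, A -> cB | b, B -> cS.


Start: S' -> .S
For each item with dot before a nonterminal B, add B -> .γ for every B-production
Closure: [S' -> .S, S -> .cA]


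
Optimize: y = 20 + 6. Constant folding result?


20 + 6 = 26 at compile time
Optimized: y = 26


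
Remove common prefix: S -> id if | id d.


Common prefix: 'id'
Factored: S -> id S', S' -> if | d


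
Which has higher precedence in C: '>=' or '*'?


'*' is multiplicative (level 10); '>=' is relational (level 7)
Higher level binds tighter
'*' has higher precedence than '>='


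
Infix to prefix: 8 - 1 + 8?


left-to-right (same/higher precedence on left): tree is (+ (- 8 1) 8)
Prefix: + - 8 1 8


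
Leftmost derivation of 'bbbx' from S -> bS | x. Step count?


Derivation: S => bS => bbS => bbbS => bbbx
Steps: 4


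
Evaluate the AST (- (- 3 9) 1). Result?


Evaluate inner: (- 3 9) = -6
Evaluate root: (- -6 1) = -7
Result: -7


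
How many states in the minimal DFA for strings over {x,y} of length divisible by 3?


Track length mod 3: states 0..2, accept at 0
Minimal DFA: 3 states


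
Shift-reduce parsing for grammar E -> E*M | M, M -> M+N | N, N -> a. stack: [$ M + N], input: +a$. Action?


handle 'M+N' on top
Action: reduce (M -> M+N)


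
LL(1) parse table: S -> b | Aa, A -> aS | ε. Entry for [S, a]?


For [S, a]: 'a' ∈ FIRST(Aa)
Entry: S -> Aa


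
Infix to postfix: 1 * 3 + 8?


Left to right (same or higher precedence on left)
Postfix: 1 3 * 8 +


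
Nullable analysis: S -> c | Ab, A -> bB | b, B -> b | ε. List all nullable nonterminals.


A nonterminal is nullable iff some alternative derives ε (directly, or every symbol in it is nullable)
Nullable: {B}


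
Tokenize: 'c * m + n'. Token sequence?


Scan left to right, longest-match per lexeme
Tokens: ID(c), OP(*), ID(m), OP(+), ID(n)


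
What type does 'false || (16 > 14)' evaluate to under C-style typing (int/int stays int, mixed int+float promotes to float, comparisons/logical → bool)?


Operand types: bool || bool
Rule: logical operators take bool operands and yield bool
Result type: bool


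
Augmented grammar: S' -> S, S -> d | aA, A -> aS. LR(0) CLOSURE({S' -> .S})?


Start: S' -> .S
For each item with dot before a nonterminal B, add B -> .γ for every B-production
Closure: [S' -> .S, S -> .d, S -> .aA]


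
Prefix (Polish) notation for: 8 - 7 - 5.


left-to-right (same/higher precedence on left): tree is (- (- 8 7) 5)
Prefix: - - 8 7 5


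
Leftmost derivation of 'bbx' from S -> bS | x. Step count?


Derivation: S => bS => bbS => bbx
Steps: 3


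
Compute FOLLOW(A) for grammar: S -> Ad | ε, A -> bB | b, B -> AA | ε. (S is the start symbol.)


$ ∈ FOLLOW(S). For each A -> αBβ: add FIRST(β)\{ε} to FOLLOW(B); if β nullable, add FOLLOW(A).
FOLLOW(A) = {b, d}


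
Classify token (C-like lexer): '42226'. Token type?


Pattern: digits only
Type: INTEGER_LITERAL


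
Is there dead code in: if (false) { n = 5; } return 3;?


condition is constant false, so the whole block is unreachable
Dead: 'if (false) { n = 5; }'


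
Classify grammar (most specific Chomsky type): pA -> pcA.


LHS has context (more than one symbol) and |LHS| ≤ |RHS|
Classification: Type 1 (Context-Sensitive)


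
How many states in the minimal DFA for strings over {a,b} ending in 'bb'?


Track the longest suffix of input matching a prefix of 'bb': 3 classes (prefixes of length 0..2)
Minimal DFA: 3 states


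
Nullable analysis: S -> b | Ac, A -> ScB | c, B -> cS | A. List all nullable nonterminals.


A nonterminal is nullable iff some alternative derives ε (directly, or every symbol in it is nullable)
Nullable: {}


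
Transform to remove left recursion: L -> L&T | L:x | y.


Left-recursive alternatives: L&T, L:x; non-recursive: y
Introduce L': L -> yL', L' -> &TL' | :xL' | ε


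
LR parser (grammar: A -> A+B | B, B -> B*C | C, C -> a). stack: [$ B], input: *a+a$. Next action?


shift '*' to continue B -> B*C
Action: shift


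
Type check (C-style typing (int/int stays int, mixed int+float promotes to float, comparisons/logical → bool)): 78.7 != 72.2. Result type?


Operand types: float != float
Rule: comparison yields bool
Result type: bool


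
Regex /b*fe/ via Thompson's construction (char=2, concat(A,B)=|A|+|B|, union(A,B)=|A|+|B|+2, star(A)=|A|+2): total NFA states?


Syntax tree has 3 char leaf(s), 0 union(s), 1 star(s)
chars contribute 3×2 = 6; each union adds +2; each star adds +2
Total: 6 + 0 + 2 = 8 states


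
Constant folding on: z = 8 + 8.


8 + 8 = 16 at compile time
Optimized: z = 16


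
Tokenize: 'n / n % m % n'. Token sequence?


Scan left to right, longest-match per lexeme
Tokens: ID(n), OP(/), ID(n), OP(%), ID(m), OP(%), ID(n)


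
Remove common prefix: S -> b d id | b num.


Common prefix: 'b'
Factored: S -> b S', S' -> d id | num


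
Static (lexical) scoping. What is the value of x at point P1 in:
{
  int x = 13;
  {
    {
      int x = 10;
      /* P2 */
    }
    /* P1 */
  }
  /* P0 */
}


P1's block does not declare x; resolves to the enclosing declaration at depth 0
x = 13


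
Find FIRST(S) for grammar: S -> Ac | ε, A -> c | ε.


Per alternative of S: FIRST(Ac) = {c}; FIRST(ε) = {ε}
FIRST(S) = {c, ε}


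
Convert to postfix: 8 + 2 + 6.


Left to right (same or higher precedence on left)
Postfix: 8 2 + 6 +


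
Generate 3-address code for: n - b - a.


Break into single-operator statements:
t1 = n - b
t2 = t1 - a


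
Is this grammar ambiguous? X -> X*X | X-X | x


'x*x-x' has two parse trees (no precedence encoded between * and -)
Ambiguous


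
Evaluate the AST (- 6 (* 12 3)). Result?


Evaluate inner: (* 12 3) = 36
Evaluate root: (- 6 36) = -30
Result: -30


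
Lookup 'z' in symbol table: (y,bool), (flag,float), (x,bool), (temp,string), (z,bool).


Lookup 'z' → type bool


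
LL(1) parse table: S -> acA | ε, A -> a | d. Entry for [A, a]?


For [A, a]: 'a' ∈ FIRST(a)
Entry: A -> a


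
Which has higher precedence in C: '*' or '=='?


'*' is multiplicative (level 10); '==' is equality (level 6)
Higher level binds tighter
'*' has higher precedence than '=='


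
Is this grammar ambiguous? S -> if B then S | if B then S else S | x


dangling else: 'if B then if B then x else x' parses two ways
Ambiguous


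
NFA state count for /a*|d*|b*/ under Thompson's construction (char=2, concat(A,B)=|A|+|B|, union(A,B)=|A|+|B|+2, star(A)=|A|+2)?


Syntax tree has 3 char leaf(s), 2 union(s), 3 star(s)
chars contribute 3×2 = 6; each union adds +2; each star adds +2
Total: 6 + 4 + 6 = 16 states


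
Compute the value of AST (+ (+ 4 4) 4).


Evaluate inner: (+ 4 4) = 8
Evaluate root: (+ 8 4) = 12
Result: 12


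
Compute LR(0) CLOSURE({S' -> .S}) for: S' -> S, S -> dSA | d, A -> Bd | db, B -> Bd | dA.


Start: S' -> .S
For each item with dot before a nonterminal B, add B -> .γ for every B-production
Closure: [S' -> .S, S -> .dSA, S -> .d]


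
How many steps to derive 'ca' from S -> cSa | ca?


Derivation: S => ca
Steps: 1


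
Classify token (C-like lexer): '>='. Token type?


Pattern: operator symbol
Type: OPERATOR


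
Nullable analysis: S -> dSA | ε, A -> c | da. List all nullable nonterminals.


A nonterminal is nullable iff some alternative derives ε (directly, or every symbol in it is nullable)
Nullable: {S}


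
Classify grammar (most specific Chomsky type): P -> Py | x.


Left-linear: every RHS is a terminal or one nonterminal followed by a terminal
Classification: Type 3 (Regular)


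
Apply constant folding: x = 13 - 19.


13 - 19 = -6 at compile time
Optimized: x = -6


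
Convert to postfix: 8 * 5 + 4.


Left to right (same or higher precedence on left)
Postfix: 8 5 * 4 +


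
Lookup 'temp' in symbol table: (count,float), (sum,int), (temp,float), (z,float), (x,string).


Lookup 'temp' → type float


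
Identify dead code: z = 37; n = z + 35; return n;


z is read by n's definition; n is returned
No dead code


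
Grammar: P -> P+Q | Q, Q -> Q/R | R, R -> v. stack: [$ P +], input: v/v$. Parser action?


no handle ('P+' is not any RHS); shift 'v'
Action: shift


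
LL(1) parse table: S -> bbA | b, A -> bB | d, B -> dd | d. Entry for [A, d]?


For [A, d]: 'd' ∈ FIRST(d)
Entry: A -> d


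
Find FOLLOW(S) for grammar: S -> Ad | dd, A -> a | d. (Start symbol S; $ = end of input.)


$ ∈ FOLLOW(S). For each A -> αBβ: add FIRST(β)\{ε} to FOLLOW(B); if β nullable, add FOLLOW(A).
FOLLOW(S) = {$}


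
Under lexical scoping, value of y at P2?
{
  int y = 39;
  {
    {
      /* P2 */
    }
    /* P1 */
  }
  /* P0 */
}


P2's block does not declare y; resolves to the enclosing declaration at depth 0
y = 39


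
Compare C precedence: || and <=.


'<=' is relational (level 7); '||' is logical OR (level 1)
Higher level binds tighter
'<=' has higher precedence than '||'


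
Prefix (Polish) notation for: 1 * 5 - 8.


left-to-right (same/higher precedence on left): tree is (- (* 1 5) 8)
Prefix: - * 1 5 8


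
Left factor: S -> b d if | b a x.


Common prefix: 'b'
Factored: S -> b S', S' -> d if | a x


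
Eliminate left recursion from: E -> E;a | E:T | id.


Left-recursive alternatives: E;a, E:T; non-recursive: id
Introduce E': E -> idE', E' -> ;aE' | :TE' | ε


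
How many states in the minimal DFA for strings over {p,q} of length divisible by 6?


Track length mod 6: states 0..5, accept at 0
Minimal DFA: 6 states


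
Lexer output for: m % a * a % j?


Scan left to right, longest-match per lexeme
Tokens: ID(m), OP(%), ID(a), OP(*), ID(a), OP(%), ID(j)


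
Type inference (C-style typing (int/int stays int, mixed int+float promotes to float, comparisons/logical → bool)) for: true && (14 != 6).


Operand types: bool && bool
Rule: logical operators take bool operands and yield bool
Result type: bool


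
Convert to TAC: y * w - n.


Break into single-operator statements:
t1 = y * w
t2 = t1 - n


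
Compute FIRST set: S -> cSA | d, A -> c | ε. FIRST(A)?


Per alternative of A: FIRST(c) = {c}; FIRST(ε) = {ε}
FIRST(A) = {c, ε}


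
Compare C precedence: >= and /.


'/' is multiplicative (level 10); '>=' is relational (level 7)
Higher level binds tighter
'/' has higher precedence than '>='


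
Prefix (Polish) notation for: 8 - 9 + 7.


left-to-right (same/higher precedence on left): tree is (+ (- 8 9) 7)
Prefix: + - 8 9 7


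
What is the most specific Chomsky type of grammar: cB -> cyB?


LHS has context (more than one symbol) and |LHS| ≤ |RHS|
Classification: Type 1 (Context-Sensitive)


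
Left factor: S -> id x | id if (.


Common prefix: 'id'
Factored: S -> id S', S' -> x | if (


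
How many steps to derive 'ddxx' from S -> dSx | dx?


Derivation: S => dSx => ddxx
Steps: 2


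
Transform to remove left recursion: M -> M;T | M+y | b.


Left-recursive alternatives: M;T, M+y; non-recursive: b
Introduce M': M -> bM', M' -> ;TM' | +yM' | ε


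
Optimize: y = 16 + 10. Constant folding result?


16 + 10 = 26 at compile time
Optimized: y = 26


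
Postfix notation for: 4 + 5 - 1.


Left to right (same or higher precedence on left)
Postfix: 4 5 + 1 -


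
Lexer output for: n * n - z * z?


Scan left to right, longest-match per lexeme
Tokens: ID(n), OP(*), ID(n), OP(-), ID(z), OP(*), ID(z)


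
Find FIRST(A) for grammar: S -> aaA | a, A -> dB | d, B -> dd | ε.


Per alternative of A: FIRST(dB) = {d}; FIRST(d) = {d}
FIRST(A) = {d}


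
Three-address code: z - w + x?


Break into single-operator statements:
t1 = z - w
t2 = t1 + x


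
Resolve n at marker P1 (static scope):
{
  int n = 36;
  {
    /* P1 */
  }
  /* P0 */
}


P1's block does not declare n; resolves to the enclosing declaration at depth 0
n = 36


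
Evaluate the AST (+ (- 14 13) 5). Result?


Evaluate inner: (- 14 13) = 1
Evaluate root: (+ 1 5) = 6
Result: 6


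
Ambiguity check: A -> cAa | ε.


balanced c^n…a^n: each string has a unique parse
Unambiguous


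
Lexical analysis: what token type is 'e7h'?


Pattern: letter/underscore followed by alphanumerics, not a keyword
Type: IDENTIFIER


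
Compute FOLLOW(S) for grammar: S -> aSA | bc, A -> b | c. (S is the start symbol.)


$ ∈ FOLLOW(S). For each A -> αBβ: add FIRST(β)\{ε} to FOLLOW(B); if β nullable, add FOLLOW(A).
FOLLOW(S) = {$, b, c}


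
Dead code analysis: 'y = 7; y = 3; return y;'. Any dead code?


first assignment to y is overwritten before any read
Dead: 'y = 7'


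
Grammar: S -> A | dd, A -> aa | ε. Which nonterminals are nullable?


A nonterminal is nullable iff some alternative derives ε (directly, or every symbol in it is nullable)
Nullable: {A, S}


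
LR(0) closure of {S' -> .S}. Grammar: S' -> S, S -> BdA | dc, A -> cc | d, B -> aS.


Start: S' -> .S
For each item with dot before a nonterminal B, add B -> .γ for every B-production
Closure: [S' -> .S, S -> .BdA, S -> .dc, B -> .aS]


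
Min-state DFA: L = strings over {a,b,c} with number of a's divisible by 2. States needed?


Track (count of a) mod 2: states 0..1, accept at 0
Minimal DFA: 2 states


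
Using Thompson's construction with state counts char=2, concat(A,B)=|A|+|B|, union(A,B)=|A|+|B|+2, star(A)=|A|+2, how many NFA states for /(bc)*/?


Syntax tree has 2 char leaf(s), 0 union(s), 1 star(s)
chars contribute 2×2 = 4; each union adds +2; each star adds +2
Total: 4 + 0 + 2 = 6 states


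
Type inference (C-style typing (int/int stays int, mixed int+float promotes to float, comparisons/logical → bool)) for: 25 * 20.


Operand types: int * int
Rule: mixed int/float promotes to float; int/int stays int
Result type: int


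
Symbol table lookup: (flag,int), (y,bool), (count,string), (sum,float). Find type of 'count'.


Lookup 'count' → type string


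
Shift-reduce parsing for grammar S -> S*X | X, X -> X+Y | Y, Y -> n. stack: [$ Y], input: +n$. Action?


'Y' (not preceded by X+) is the handle for X -> Y
Action: reduce (X -> Y)


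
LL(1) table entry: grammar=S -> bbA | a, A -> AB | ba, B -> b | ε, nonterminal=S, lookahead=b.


For [S, b]: 'b' ∈ FIRST(bbA)
Entry: S -> bbA


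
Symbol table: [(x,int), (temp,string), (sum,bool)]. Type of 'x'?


Lookup 'x' → type int


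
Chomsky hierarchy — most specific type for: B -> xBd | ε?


Single nonterminal LHS, but x^n d^n is not regular
Classification: Type 2 (Context-Free)


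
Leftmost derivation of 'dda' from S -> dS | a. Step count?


Derivation: S => dS => ddS => dda
Steps: 3


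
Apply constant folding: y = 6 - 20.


6 - 20 = -14 at compile time
Optimized: y = -14


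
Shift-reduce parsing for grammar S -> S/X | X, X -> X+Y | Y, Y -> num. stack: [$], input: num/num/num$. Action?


no handle on stack; shift 'num'
Action: shift


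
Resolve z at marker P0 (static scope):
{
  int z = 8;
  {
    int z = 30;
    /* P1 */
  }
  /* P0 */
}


z declared in the same block as P0
z = 8


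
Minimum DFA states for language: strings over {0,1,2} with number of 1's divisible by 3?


Track (count of 1) mod 3: states 0..2, accept at 0
Minimal DFA: 3 states


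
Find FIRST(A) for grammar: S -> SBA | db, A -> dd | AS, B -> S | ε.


Per alternative of A: FIRST(dd) = {d}; FIRST(AS) = {d}
FIRST(A) = {d}


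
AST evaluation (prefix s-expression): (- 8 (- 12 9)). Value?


Evaluate inner: (- 12 9) = 3
Evaluate root: (- 8 3) = 5
Result: 5


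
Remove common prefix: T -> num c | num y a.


Common prefix: 'num'
Factored: T -> num T', T' -> c | y a


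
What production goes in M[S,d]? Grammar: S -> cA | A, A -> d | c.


For [S, d]: 'd' ∈ FIRST(A)
Entry: S -> A


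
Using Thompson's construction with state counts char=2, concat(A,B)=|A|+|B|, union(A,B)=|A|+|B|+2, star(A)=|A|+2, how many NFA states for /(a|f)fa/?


Syntax tree has 4 char leaf(s), 1 union(s), 0 star(s)
chars contribute 4×2 = 8; each union adds +2; each star adds +2
Total: 8 + 2 + 0 = 10 states


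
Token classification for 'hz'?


Pattern: letter/underscore followed by alphanumerics, not a keyword
Type: IDENTIFIER


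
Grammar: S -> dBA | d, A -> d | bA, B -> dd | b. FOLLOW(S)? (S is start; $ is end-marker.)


$ ∈ FOLLOW(S). For each A -> αBβ: add FIRST(β)\{ε} to FOLLOW(B); if β nullable, add FOLLOW(A).
FOLLOW(S) = {$}


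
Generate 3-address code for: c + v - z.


Break into single-operator statements:
t1 = c + v
t2 = t1 - z


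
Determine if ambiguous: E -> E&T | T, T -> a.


precedence layered via separate nonterminal T: deterministic
Unambiguous


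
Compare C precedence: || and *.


'*' is multiplicative (level 10); '||' is logical OR (level 1)
Higher level binds tighter
'*' has higher precedence than '||'


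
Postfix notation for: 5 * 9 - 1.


Left to right (same or higher precedence on left)
Postfix: 5 9 * 1 -


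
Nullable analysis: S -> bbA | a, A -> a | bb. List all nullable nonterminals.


A nonterminal is nullable iff some alternative derives ε (directly, or every symbol in it is nullable)
Nullable: {}


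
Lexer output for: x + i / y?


Scan left to right, longest-match per lexeme
Tokens: ID(x), OP(+), ID(i), OP(/), ID(y)


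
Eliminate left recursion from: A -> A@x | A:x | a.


Left-recursive alternatives: A@x, A:x; non-recursive: a
Introduce A': A -> aA', A' -> @xA' | :xA' | ε


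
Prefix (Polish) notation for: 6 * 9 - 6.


left-to-right (same/higher precedence on left): tree is (- (* 6 9) 6)
Prefix: - * 6 9 6


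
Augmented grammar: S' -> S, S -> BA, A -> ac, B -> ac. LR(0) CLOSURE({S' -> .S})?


Start: S' -> .S
For each item with dot before a nonterminal B, add B -> .γ for every B-production
Closure: [S' -> .S, S -> .BA, B -> .ac]


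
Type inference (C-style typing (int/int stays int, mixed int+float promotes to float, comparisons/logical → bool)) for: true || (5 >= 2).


Operand types: bool || bool
Rule: logical operators take bool operands and yield bool
Result type: bool


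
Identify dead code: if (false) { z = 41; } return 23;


condition is constant false, so the whole block is unreachable
Dead: 'if (false) { z = 41; }'


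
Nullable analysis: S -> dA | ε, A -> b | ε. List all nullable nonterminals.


A nonterminal is nullable iff some alternative derives ε (directly, or every symbol in it is nullable)
Nullable: {A, S}
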